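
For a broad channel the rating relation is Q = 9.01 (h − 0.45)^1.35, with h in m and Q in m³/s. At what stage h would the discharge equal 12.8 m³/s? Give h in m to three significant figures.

h − h₀ = (Q/C)^(1/b) = (12.8/9.01)^(1/1.35) = 1.297 m
h = 0.45 + 1.297 = 1.747 m

1.75 m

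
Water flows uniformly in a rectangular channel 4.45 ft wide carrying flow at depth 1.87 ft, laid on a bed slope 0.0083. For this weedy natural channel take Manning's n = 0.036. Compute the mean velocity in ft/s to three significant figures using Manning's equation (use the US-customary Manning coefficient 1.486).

3.80 ft/s

A = b·y = 4.45 × 1.87 = 8.322 ft²
P = b + 2y = 4.45 + 2×1.87 = 8.190 ft
R = A/P = 8.322/8.190 = 1.016 ft
Q = (1.486/n)·A·R^(2/3)·S^(1/2) = (1.486/0.036) × 8.322 × 1.016^(2/3) × 0.0083^(1/2) = 31.63 ft³/s
V = Q/A = 31.63/8.322 = 3.801 ft/s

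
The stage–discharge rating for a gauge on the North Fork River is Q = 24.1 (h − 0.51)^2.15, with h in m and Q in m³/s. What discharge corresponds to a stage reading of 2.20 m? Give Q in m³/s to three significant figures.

Q = 24.1 × (2.20 − 0.51)^2.15 = 24.1 × 1.69^2.15 = 74.47 m³/s

74.5 m³/s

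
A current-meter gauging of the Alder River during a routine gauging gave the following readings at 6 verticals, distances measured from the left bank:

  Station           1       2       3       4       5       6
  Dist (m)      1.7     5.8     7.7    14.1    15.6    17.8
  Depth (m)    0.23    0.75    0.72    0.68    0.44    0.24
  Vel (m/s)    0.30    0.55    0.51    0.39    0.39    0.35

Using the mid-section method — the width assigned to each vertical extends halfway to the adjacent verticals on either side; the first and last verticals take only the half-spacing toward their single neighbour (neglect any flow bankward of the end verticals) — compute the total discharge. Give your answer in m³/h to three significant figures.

w_1 = (5.8 − 1.7)/2 = 2.05 m; q_1 = 0.30 × 0.23 × 2.05 = 0.1415 m³/s
w_2 = (7.7 − 1.7)/2 = 3 m; q_2 = 0.55 × 0.75 × 3 = 1.238 m³/s
w_3 = (14.1 − 5.8)/2 = 4.15 m; q_3 = 0.51 × 0.72 × 4.15 = 1.524 m³/s
w_4 = (15.6 − 7.7)/2 = 3.95 m; q_4 = 0.39 × 0.68 × 3.95 = 1.048 m³/s
w_5 = (17.8 − 14.1)/2 = 1.85 m; q_5 = 0.39 × 0.44 × 1.85 = 0.3175 m³/s
w_6 = (17.8 − 15.6)/2 = 1.1 m; q_6 = 0.35 × 0.24 × 1.1 = 0.09240 m³/s
Q = Σ qᵢ = 4.360 m³/s
= 4.360 × 3600 = 15700 m³/h

15700 m³/h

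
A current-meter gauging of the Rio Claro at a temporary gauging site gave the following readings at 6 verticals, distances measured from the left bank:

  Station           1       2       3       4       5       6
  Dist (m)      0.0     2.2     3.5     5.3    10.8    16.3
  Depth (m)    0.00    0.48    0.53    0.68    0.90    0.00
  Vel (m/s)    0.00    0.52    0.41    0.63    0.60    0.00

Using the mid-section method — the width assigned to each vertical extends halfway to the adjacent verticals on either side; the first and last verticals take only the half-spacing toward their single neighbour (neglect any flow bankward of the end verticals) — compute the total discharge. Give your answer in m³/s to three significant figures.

w_2 = (3.5 − 0.0)/2 = 1.75 m; q_2 = 0.52 × 0.48 × 1.75 = 0.4368 m³/s
w_3 = (5.3 − 2.2)/2 = 1.55 m; q_3 = 0.41 × 0.53 × 1.55 = 0.3368 m³/s
w_4 = (10.8 − 3.5)/2 = 3.65 m; q_4 = 0.63 × 0.68 × 3.65 = 1.564 m³/s
w_5 = (16.3 − 5.3)/2 = 5.5 m; q_5 = 0.60 × 0.90 × 5.5 = 2.970 m³/s
Stations 1, 6 contribute zero (depth or velocity is 0).
Q = Σ qᵢ = 5.307 m³/s

5.31 m³/s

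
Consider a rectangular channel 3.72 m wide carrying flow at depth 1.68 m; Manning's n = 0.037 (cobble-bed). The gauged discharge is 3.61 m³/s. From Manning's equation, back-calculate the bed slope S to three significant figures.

A = b·y = 3.72 × 1.68 = 6.250 m²
P = b + 2y = 3.72 + 2×1.68 = 7.080 m
R = A/P = 6.250/7.080 = 0.8827 m
S = (Q·n / (1·A·R^(2/3)))² = (3.61×0.037 / (1×6.250×0.9202))² = 0.0005395

0.000539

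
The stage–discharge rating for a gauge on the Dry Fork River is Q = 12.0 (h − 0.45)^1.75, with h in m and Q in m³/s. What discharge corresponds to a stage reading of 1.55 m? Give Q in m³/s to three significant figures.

14.2 m³/s

Q = 12.0 × (1.55 − 0.45)^1.75 = 12.0 × 1.1^1.75 = 14.18 m³/s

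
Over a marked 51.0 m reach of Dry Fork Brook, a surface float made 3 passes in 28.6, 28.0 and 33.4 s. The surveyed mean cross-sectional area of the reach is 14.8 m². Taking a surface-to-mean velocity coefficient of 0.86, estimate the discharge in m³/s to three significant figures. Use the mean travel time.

21.6 m³/s

t̄ = (28.6 + 28.0 + 33.4) / 3 = 30 s
v_surface = L / t̄ = 51.0 / 30 = 1.700 m/s
v_mean = 0.86 × 1.700 = 1.462 m/s
Q = A × v_mean = 14.8 × 1.462 = 21.64 m³/s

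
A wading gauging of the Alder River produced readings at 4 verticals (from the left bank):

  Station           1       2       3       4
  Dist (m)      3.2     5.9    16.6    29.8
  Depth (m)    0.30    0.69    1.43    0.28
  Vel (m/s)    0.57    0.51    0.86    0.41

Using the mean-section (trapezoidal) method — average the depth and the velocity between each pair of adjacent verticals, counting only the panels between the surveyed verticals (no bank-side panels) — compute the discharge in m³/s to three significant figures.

15.7 m³/s

Panel 1-2: Δb = 2.7 m, d̄ = (0.30+0.69)/2 = 0.495, v̄ = (0.57+0.51)/2 = 0.54 → q = 2.7×0.495×0.54 = 0.7217 m³/s
Panel 2-3: Δb = 10.7 m, d̄ = (0.69+1.43)/2 = 1.06, v̄ = (0.51+0.86)/2 = 0.685 → q = 10.7×1.06×0.685 = 7.769 m³/s
Panel 3-4: Δb = 13.2 m, d̄ = (1.43+0.28)/2 = 0.855, v̄ = (0.86+0.41)/2 = 0.635 → q = 13.2×0.855×0.635 = 7.167 m³/s
Q = Σ q = 15.66 m³/s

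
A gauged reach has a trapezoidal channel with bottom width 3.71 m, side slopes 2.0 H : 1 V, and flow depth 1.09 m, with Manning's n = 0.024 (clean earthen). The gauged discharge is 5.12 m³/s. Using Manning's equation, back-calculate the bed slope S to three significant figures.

0.000540

A = (b + z·y)·y = (3.71 + 2.0×1.09)×1.09 = 6.420 m²
P = b + 2y√(1+z²) = 3.71 + 2×1.09×√(1+2.0²) = 8.585 m
R = A/P = 6.420/8.585 = 0.7479 m
S = (Q·n / (1·A·R^(2/3)))² = (5.12×0.024 / (1×6.420×0.8239))² = 0.0005397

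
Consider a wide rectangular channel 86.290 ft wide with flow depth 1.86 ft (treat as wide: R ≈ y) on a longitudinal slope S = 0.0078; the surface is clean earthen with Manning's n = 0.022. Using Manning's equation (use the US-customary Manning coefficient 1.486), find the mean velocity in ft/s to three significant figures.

A = b·y = 86.290 × 1.86 = 160.5 ft²
Wide channel: R ≈ y = 1.86 ft
Q = (1.486/n)·A·R^(2/3)·S^(1/2) = (1.486/0.022) × 160.5 × 1.860^(2/3) × 0.0078^(1/2) = 1448 ft³/s
V = Q/A = 1448/160.5 = 9.022 ft/s

9.02 ft/s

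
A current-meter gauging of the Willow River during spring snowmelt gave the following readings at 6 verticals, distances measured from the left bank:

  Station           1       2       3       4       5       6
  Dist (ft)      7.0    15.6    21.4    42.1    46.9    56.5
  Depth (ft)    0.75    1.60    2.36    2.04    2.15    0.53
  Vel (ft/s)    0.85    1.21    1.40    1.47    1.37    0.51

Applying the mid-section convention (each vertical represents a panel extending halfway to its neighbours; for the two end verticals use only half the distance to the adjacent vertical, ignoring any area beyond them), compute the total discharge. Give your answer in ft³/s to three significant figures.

w_1 = (15.6 − 7.0)/2 = 4.3 ft; q_1 = 0.85 × 0.75 × 4.3 = 2.741 ft³/s
w_2 = (21.4 − 7.0)/2 = 7.2 ft; q_2 = 1.21 × 1.60 × 7.2 = 13.94 ft³/s
w_3 = (42.1 − 15.6)/2 = 13.25 ft; q_3 = 1.40 × 2.36 × 13.25 = 43.78 ft³/s
w_4 = (46.9 − 21.4)/2 = 12.75 ft; q_4 = 1.47 × 2.04 × 12.75 = 38.23 ft³/s
w_5 = (56.5 − 42.1)/2 = 7.2 ft; q_5 = 1.37 × 2.15 × 7.2 = 21.21 ft³/s
w_6 = (56.5 − 46.9)/2 = 4.8 ft; q_6 = 0.51 × 0.53 × 4.8 = 1.297 ft³/s
Q = Σ qᵢ = 121.2 ft³/s

121 ft³/s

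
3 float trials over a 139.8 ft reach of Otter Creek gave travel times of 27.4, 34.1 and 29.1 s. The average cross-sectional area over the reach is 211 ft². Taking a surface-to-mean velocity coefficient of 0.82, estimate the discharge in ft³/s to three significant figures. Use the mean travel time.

t̄ = (27.4 + 34.1 + 29.1) / 3 = 30.2 s
v_surface = L / t̄ = 139.8 / 30.2 = 4.629 ft/s
v_mean = 0.82 × 4.629 = 3.796 ft/s
Q = A × v_mean = 211 × 3.796 = 800.9 ft³/s

801 ft³/s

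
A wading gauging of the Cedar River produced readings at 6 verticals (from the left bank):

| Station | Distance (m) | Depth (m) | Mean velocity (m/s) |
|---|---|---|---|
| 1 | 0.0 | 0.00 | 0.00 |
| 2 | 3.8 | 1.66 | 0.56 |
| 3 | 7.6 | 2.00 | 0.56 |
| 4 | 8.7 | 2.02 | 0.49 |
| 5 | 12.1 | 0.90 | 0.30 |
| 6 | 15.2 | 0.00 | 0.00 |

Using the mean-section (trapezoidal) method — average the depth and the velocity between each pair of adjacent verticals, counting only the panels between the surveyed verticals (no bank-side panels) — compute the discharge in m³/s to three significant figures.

Panel 1-2: Δb = 3.8 m, d̄ = (0.00+1.66)/2 = 0.83, v̄ = (0.00+0.56)/2 = 0.28 → q = 3.8×0.83×0.28 = 0.8831 m³/s
Panel 2-3: Δb = 3.8 m, d̄ = (1.66+2.00)/2 = 1.83, v̄ = (0.56+0.56)/2 = 0.56 → q = 3.8×1.83×0.56 = 3.894 m³/s
Panel 3-4: Δb = 1.1 m, d̄ = (2.00+2.02)/2 = 2.01, v̄ = (0.56+0.49)/2 = 0.525 → q = 1.1×2.01×0.525 = 1.161 m³/s
Panel 4-5: Δb = 3.4 m, d̄ = (2.02+0.90)/2 = 1.46, v̄ = (0.49+0.30)/2 = 0.395 → q = 3.4×1.46×0.395 = 1.961 m³/s
Panel 5-6: Δb = 3.1 m, d̄ = (0.90+0.00)/2 = 0.45, v̄ = (0.30+0.00)/2 = 0.15 → q = 3.1×0.45×0.15 = 0.2093 m³/s
Q = Σ q = 8.108 m³/s

8.11 m³/s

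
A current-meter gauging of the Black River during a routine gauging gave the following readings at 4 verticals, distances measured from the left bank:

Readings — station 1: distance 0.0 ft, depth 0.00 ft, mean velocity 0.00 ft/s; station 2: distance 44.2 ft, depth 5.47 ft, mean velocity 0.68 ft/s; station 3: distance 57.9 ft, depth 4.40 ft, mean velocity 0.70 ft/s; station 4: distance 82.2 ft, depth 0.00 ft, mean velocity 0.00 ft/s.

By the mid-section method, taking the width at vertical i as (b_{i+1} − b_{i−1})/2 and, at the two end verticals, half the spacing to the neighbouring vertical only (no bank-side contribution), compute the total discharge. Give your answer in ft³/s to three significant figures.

w_2 = (57.9 − 0.0)/2 = 28.95 ft; q_2 = 0.68 × 5.47 × 28.95 = 107.7 ft³/s
w_3 = (82.2 − 44.2)/2 = 19 ft; q_3 = 0.70 × 4.40 × 19 = 58.52 ft³/s
Stations 1, 4 contribute zero (depth or velocity is 0).
Q = Σ qᵢ = 166.2 ft³/s

166 ft³/s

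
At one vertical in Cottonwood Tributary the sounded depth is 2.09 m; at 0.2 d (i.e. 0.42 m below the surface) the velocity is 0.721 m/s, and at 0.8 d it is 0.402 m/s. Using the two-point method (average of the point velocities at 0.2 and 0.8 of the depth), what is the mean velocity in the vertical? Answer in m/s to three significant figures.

0.562 m/s

v̄ = (0.721 + 0.402) / 2 = 0.5615 m/s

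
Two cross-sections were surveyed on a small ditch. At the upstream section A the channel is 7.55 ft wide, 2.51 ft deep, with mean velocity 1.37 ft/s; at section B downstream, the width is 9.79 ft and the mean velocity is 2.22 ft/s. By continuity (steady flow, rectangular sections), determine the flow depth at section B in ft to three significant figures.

1.19 ft

Q = A₁V₁ = (7.55×2.51) × 1.37 = 25.96 ft³/s
d₂ = Q/(b₂ V₂) = 25.96/(9.79×2.22) = 1.195 ft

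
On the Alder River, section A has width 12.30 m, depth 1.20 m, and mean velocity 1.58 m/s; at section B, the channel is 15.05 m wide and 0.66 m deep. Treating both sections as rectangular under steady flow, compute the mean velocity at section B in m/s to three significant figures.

2.35 m/s

Q = A₁V₁ = (12.30×1.20) × 1.58 = 23.32 m³/s
A₂ = 15.05 × 0.66 = 9.933 m²
V₂ = Q/A₂ = 23.32/9.933 = 2.348 m/s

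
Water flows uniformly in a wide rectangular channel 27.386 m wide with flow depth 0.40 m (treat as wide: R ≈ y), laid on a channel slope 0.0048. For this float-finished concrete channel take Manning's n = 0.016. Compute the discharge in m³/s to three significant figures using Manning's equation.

A = b·y = 27.386 × 0.40 = 10.95 m²
Wide channel: R ≈ y = 0.40 m
Q = (1/n)·A·R^(2/3)·S^(1/2) = (1/0.016) × 10.95 × 0.4000^(2/3) × 0.0048^(1/2) = 25.75 m³/s

25.8 m³/s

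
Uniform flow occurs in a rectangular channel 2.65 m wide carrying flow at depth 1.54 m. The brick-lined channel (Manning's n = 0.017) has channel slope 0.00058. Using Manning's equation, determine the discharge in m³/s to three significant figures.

4.61 m³/s

A = b·y = 2.65 × 1.54 = 4.081 m²
P = b + 2y = 2.65 + 2×1.54 = 5.730 m
R = A/P = 4.081/5.730 = 0.7122 m
Q = (1/n)·A·R^(2/3)·S^(1/2) = (1/0.017) × 4.081 × 0.7122^(2/3) × 0.00058^(1/2) = 4.611 m³/s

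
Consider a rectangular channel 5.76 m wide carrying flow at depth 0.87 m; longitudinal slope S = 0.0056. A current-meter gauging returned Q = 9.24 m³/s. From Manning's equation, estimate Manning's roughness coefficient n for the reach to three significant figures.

A = b·y = 5.76 × 0.87 = 5.011 m²
P = b + 2y = 5.76 + 2×0.87 = 7.500 m
R = A/P = 5.011/7.500 = 0.6682 m
n = (1/Q)·A·R^(2/3)·S^(1/2) = (1/9.24) × 5.011 × 0.7643 × 0.07483 = 0.03102

0.0310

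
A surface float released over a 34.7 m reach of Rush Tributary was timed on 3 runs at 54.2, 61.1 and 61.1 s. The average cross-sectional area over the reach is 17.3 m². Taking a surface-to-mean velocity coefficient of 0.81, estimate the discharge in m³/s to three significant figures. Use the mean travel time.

8.27 m³/s

t̄ = (54.2 + 61.1 + 61.1) / 3 = 58.8 s
v_surface = L / t̄ = 34.7 / 58.8 = 0.5901 m/s
v_mean = 0.81 × 0.5901 = 0.4780 m/s
Q = A × v_mean = 17.3 × 0.4780 = 8.270 m³/s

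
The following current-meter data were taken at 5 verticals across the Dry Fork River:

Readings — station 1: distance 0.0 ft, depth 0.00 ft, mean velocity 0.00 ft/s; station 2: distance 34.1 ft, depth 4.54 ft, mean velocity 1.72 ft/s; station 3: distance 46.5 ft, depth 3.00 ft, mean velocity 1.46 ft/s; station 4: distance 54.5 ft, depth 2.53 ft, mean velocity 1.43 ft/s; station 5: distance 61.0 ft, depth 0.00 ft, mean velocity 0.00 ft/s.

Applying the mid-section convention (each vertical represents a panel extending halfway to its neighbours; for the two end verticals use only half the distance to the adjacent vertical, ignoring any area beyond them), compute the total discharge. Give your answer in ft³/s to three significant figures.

252 ft³/s

w_2 = (46.5 − 0.0)/2 = 23.25 ft; q_2 = 1.72 × 4.54 × 23.25 = 181.6 ft³/s
w_3 = (54.5 − 34.1)/2 = 10.2 ft; q_3 = 1.46 × 3.00 × 10.2 = 44.68 ft³/s
w_4 = (61.0 − 46.5)/2 = 7.25 ft; q_4 = 1.43 × 2.53 × 7.25 = 26.23 ft³/s
Stations 1, 5 contribute zero (depth or velocity is 0).
Q = Σ qᵢ = 252.5 ft³/s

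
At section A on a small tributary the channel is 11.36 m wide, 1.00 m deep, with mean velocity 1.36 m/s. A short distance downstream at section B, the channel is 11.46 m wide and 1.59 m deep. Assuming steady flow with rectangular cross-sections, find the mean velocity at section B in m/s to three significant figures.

Q = A₁V₁ = (11.36×1.00) × 1.36 = 15.45 m³/s
A₂ = 11.46 × 1.59 = 18.22 m²
V₂ = Q/A₂ = 15.45/18.22 = 0.8479 m/s

0.848 m/s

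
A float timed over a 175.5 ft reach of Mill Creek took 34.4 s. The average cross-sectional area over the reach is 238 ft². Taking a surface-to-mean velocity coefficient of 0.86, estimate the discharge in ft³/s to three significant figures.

1040 ft³/s

v_surface = L / t̄ = 175.5 / 34.4 = 5.102 ft/s
v_mean = 0.86 × 5.102 = 4.388 ft/s
Q = A × v_mean = 238 × 4.388 = 1044 ft³/s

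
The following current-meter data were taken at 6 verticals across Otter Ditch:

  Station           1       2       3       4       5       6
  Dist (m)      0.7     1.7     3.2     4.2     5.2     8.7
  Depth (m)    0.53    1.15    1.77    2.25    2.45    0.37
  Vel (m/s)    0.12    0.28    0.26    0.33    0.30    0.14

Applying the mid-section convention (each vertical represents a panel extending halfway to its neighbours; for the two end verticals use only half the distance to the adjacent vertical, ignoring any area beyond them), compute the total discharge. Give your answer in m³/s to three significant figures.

w_1 = (1.7 − 0.7)/2 = 0.5 m; q_1 = 0.12 × 0.53 × 0.5 = 0.03180 m³/s
w_2 = (3.2 − 0.7)/2 = 1.25 m; q_2 = 0.28 × 1.15 × 1.25 = 0.4025 m³/s
w_3 = (4.2 − 1.7)/2 = 1.25 m; q_3 = 0.26 × 1.77 × 1.25 = 0.5753 m³/s
w_4 = (5.2 − 3.2)/2 = 1 m; q_4 = 0.33 × 2.25 × 1 = 0.7425 m³/s
w_5 = (8.7 − 4.2)/2 = 2.25 m; q_5 = 0.30 × 2.45 × 2.25 = 1.654 m³/s
w_6 = (8.7 − 5.2)/2 = 1.75 m; q_6 = 0.14 × 0.37 × 1.75 = 0.09065 m³/s
Q = Σ qᵢ = 3.496 m³/s

3.50 m³/s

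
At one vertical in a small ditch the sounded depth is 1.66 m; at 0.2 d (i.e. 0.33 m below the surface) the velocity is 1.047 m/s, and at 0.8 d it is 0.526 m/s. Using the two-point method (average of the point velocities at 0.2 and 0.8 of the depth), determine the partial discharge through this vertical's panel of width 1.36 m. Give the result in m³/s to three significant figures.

v̄ = (1.047 + 0.526) / 2 = 0.7865 m/s
q = v̄ × d × w = 0.7865 × 1.66 × 1.36 = 1.776 m³/s

1.78 m³/s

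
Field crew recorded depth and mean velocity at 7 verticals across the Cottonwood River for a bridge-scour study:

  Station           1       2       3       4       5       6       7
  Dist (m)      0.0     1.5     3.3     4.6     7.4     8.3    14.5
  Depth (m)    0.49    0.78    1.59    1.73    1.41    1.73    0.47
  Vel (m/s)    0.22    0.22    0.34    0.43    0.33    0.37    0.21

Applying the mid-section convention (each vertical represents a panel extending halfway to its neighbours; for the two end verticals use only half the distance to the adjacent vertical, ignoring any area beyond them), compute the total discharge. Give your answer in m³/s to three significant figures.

6.17 m³/s

w_1 = (1.5 − 0.0)/2 = 0.75 m; q_1 = 0.22 × 0.49 × 0.75 = 0.08085 m³/s
w_2 = (3.3 − 0.0)/2 = 1.65 m; q_2 = 0.22 × 0.78 × 1.65 = 0.2831 m³/s
w_3 = (4.6 − 1.5)/2 = 1.55 m; q_3 = 0.34 × 1.59 × 1.55 = 0.8379 m³/s
w_4 = (7.4 − 3.3)/2 = 2.05 m; q_4 = 0.43 × 1.73 × 2.05 = 1.525 m³/s
w_5 = (8.3 − 4.6)/2 = 1.85 m; q_5 = 0.33 × 1.41 × 1.85 = 0.8608 m³/s
w_6 = (14.5 − 7.4)/2 = 3.55 m; q_6 = 0.37 × 1.73 × 3.55 = 2.272 m³/s
w_7 = (14.5 − 8.3)/2 = 3.1 m; q_7 = 0.21 × 0.47 × 3.1 = 0.3060 m³/s
Q = Σ qᵢ = 6.166 m³/s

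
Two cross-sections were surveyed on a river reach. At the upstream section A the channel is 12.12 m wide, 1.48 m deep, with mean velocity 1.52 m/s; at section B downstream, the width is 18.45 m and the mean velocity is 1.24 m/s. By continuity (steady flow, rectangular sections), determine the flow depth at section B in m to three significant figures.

Q = A₁V₁ = (12.12×1.48) × 1.52 = 27.27 m³/s
d₂ = Q/(b₂ V₂) = 27.27/(18.45×1.24) = 1.192 m

1.19 m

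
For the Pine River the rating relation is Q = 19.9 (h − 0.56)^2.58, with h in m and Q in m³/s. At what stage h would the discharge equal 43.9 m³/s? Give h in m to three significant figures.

h − h₀ = (Q/C)^(1/b) = (43.9/19.9)^(1/2.58) = 1.359 m
h = 0.56 + 1.359 = 1.919 m

1.92 m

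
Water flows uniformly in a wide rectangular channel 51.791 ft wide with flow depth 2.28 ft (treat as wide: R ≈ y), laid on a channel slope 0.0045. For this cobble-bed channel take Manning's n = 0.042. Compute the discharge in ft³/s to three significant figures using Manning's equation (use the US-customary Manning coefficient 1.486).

485 ft³/s

A = b·y = 51.791 × 2.28 = 118.1 ft²
Wide channel: R ≈ y = 2.28 ft
Q = (1.486/n)·A·R^(2/3)·S^(1/2) = (1.486/0.042) × 118.1 × 2.280^(2/3) × 0.0045^(1/2) = 485.5 ft³/s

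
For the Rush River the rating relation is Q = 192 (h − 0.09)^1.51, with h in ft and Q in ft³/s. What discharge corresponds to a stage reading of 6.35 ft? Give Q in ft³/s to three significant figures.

3060 ft³/s

Q = 192 × (6.35 − 0.09)^1.51 = 192 × 6.26^1.51 = 3063 ft³/s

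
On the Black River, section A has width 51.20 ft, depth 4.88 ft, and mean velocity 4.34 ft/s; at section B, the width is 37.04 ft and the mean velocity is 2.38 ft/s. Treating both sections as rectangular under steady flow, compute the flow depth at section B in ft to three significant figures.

Q = A₁V₁ = (51.20×4.88) × 4.34 = 1084 ft³/s
d₂ = Q/(b₂ V₂) = 1084/(37.04×2.38) = 12.30 ft

12.3 ft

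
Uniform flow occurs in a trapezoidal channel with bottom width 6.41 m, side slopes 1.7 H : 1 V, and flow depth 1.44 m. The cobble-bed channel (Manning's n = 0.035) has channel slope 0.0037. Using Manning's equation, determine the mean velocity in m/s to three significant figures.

A = (b + z·y)·y = (6.41 + 1.7×1.44)×1.44 = 12.76 m²
P = b + 2y√(1+z²) = 6.41 + 2×1.44×√(1+1.7²) = 12.09 m
R = A/P = 12.76/12.09 = 1.055 m
Q = (1/n)·A·R^(2/3)·S^(1/2) = (1/0.035) × 12.76 × 1.055^(2/3) × 0.0037^(1/2) = 22.97 m³/s
V = Q/A = 22.97/12.76 = 1.801 m/s

1.80 m/s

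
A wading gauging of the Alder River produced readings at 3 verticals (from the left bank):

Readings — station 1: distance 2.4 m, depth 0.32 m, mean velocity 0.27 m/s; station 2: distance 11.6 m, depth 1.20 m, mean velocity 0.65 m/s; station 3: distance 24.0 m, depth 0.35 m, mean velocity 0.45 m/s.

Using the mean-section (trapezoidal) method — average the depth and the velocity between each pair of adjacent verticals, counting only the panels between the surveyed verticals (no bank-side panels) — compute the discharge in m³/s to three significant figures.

Panel 1-2: Δb = 9.2 m, d̄ = (0.32+1.20)/2 = 0.76, v̄ = (0.27+0.65)/2 = 0.46 → q = 9.2×0.76×0.46 = 3.216 m³/s
Panel 2-3: Δb = 12.4 m, d̄ = (1.20+0.35)/2 = 0.775, v̄ = (0.65+0.45)/2 = 0.55 → q = 12.4×0.775×0.55 = 5.286 m³/s
Q = Σ q = 8.502 m³/s

8.50 m³/s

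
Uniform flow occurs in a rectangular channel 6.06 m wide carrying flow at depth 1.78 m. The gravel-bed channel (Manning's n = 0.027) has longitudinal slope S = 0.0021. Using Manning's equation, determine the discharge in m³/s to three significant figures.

A = b·y = 6.06 × 1.78 = 10.79 m²
P = b + 2y = 6.06 + 2×1.78 = 9.620 m
R = A/P = 10.79/9.620 = 1.121 m
Q = (1/n)·A·R^(2/3)·S^(1/2) = (1/0.027) × 10.79 × 1.121^(2/3) × 0.0021^(1/2) = 19.76 m³/s

19.8 m³/s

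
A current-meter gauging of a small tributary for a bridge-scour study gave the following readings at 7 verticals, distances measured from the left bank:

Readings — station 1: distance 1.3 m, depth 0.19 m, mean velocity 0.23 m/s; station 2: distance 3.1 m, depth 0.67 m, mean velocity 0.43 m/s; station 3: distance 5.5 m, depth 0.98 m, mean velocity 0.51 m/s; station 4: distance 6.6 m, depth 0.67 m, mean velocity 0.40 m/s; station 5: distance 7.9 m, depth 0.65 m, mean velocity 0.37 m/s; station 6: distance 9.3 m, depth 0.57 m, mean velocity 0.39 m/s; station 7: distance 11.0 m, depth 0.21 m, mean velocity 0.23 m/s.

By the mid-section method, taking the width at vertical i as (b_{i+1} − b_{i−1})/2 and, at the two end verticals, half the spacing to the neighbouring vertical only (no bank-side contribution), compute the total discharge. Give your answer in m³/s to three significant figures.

w_1 = (3.1 − 1.3)/2 = 0.9 m; q_1 = 0.23 × 0.19 × 0.9 = 0.03933 m³/s
w_2 = (5.5 − 1.3)/2 = 2.1 m; q_2 = 0.43 × 0.67 × 2.1 = 0.6050 m³/s
w_3 = (6.6 − 3.1)/2 = 1.75 m; q_3 = 0.51 × 0.98 × 1.75 = 0.8747 m³/s
w_4 = (7.9 − 5.5)/2 = 1.2 m; q_4 = 0.40 × 0.67 × 1.2 = 0.3216 m³/s
w_5 = (9.3 − 6.6)/2 = 1.35 m; q_5 = 0.37 × 0.65 × 1.35 = 0.3247 m³/s
w_6 = (11.0 − 7.9)/2 = 1.55 m; q_6 = 0.39 × 0.57 × 1.55 = 0.3446 m³/s
w_7 = (11.0 − 9.3)/2 = 0.85 m; q_7 = 0.23 × 0.21 × 0.85 = 0.04106 m³/s
Q = Σ qᵢ = 2.551 m³/s

2.55 m³/s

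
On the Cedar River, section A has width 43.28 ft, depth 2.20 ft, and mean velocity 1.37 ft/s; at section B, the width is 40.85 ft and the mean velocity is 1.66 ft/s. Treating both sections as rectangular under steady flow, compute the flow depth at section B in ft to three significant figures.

Q = A₁V₁ = (43.28×2.20) × 1.37 = 130.4 ft³/s
d₂ = Q/(b₂ V₂) = 130.4/(40.85×1.66) = 1.924 ft

1.92 ft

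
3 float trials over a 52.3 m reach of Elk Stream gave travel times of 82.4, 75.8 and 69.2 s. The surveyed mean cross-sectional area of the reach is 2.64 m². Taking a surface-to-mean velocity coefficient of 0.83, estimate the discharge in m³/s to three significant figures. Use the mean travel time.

1.51 m³/s

t̄ = (82.4 + 75.8 + 69.2) / 3 = 75.8 s
v_surface = L / t̄ = 52.3 / 75.8 = 0.6900 m/s
v_mean = 0.83 × 0.6900 = 0.5727 m/s
Q = A × v_mean = 2.64 × 0.5727 = 1.512 m³/s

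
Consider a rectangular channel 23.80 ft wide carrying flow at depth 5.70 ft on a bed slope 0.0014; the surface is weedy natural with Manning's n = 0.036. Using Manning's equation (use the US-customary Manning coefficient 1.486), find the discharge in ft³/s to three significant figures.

A = b·y = 23.80 × 5.70 = 135.7 ft²
P = b + 2y = 23.80 + 2×5.70 = 35.20 ft
R = A/P = 135.7/35.20 = 3.854 ft
Q = (1.486/n)·A·R^(2/3)·S^(1/2) = (1.486/0.036) × 135.7 × 3.854^(2/3) × 0.0014^(1/2) = 515.0 ft³/s

515 ft³/s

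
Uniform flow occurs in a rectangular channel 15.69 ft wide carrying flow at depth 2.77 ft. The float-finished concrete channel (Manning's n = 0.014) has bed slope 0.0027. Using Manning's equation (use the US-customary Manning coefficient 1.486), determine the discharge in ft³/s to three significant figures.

A = b·y = 15.69 × 2.77 = 43.46 ft²
P = b + 2y = 15.69 + 2×2.77 = 21.23 ft
R = A/P = 43.46/21.23 = 2.047 ft
Q = (1.486/n)·A·R^(2/3)·S^(1/2) = (1.486/0.014) × 43.46 × 2.047^(2/3) × 0.0027^(1/2) = 386.5 ft³/s

386 ft³/s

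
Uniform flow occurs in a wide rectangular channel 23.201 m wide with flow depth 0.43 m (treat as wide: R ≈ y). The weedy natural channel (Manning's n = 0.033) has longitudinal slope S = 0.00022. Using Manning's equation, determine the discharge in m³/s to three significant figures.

A = b·y = 23.201 × 0.43 = 9.976 m²
Wide channel: R ≈ y = 0.43 m
Q = (1/n)·A·R^(2/3)·S^(1/2) = (1/0.033) × 9.976 × 0.4300^(2/3) × 0.00022^(1/2) = 2.555 m³/s

2.55 m³/s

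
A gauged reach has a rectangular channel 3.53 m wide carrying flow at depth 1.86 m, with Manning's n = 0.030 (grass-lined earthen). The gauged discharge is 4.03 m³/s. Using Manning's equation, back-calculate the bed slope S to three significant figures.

A = b·y = 3.53 × 1.86 = 6.566 m²
P = b + 2y = 3.53 + 2×1.86 = 7.250 m
R = A/P = 6.566/7.250 = 0.9056 m
S = (Q·n / (1·A·R^(2/3)))² = (4.03×0.030 / (1×6.566×0.9361))² = 0.0003870

0.000387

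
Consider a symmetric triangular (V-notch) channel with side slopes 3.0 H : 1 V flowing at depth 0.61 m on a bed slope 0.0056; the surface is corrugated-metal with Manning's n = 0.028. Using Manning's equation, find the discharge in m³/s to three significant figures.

1.31 m³/s

A = z·y² = 3.0×0.61² = 1.116 m²
P = 2y√(1+z²) = 2×0.61×√(1+3.0²) = 3.858 m
R = A/P = 1.116/3.858 = 0.2893 m
Q = (1/n)·A·R^(2/3)·S^(1/2) = (1/0.028) × 1.116 × 0.2893^(2/3) × 0.0056^(1/2) = 1.305 m³/s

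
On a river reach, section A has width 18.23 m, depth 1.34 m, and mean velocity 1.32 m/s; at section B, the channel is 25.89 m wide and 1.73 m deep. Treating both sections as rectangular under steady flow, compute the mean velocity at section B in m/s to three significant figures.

0.720 m/s

Q = A₁V₁ = (18.23×1.34) × 1.32 = 32.25 m³/s
A₂ = 25.89 × 1.73 = 44.79 m²
V₂ = Q/A₂ = 32.25/44.79 = 0.7199 m/s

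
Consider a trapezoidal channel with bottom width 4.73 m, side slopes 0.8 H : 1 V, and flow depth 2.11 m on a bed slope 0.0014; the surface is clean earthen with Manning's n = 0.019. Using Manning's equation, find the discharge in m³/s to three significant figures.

32.4 m³/s

A = (b + z·y)·y = (4.73 + 0.8×2.11)×2.11 = 13.54 m²
P = b + 2y√(1+z²) = 4.73 + 2×2.11×√(1+0.8²) = 10.13 m
R = A/P = 13.54/10.13 = 1.336 m
Q = (1/n)·A·R^(2/3)·S^(1/2) = (1/0.019) × 13.54 × 1.336^(2/3) × 0.0014^(1/2) = 32.35 m³/s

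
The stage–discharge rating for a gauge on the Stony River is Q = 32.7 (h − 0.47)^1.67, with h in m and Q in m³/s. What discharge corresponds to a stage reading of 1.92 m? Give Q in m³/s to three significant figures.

Q = 32.7 × (1.92 − 0.47)^1.67 = 32.7 × 1.45^1.67 = 60.82 m³/s

60.8 m³/s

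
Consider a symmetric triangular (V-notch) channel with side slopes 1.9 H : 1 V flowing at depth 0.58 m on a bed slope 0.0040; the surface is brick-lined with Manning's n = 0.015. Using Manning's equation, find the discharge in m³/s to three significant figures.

A = z·y² = 1.9×0.58² = 0.6392 m²
P = 2y√(1+z²) = 2×0.58×√(1+1.9²) = 2.491 m
R = A/P = 0.6392/2.491 = 0.2566 m
Q = (1/n)·A·R^(2/3)·S^(1/2) = (1/0.015) × 0.6392 × 0.2566^(2/3) × 0.0040^(1/2) = 1.088 m³/s

1.09 m³/s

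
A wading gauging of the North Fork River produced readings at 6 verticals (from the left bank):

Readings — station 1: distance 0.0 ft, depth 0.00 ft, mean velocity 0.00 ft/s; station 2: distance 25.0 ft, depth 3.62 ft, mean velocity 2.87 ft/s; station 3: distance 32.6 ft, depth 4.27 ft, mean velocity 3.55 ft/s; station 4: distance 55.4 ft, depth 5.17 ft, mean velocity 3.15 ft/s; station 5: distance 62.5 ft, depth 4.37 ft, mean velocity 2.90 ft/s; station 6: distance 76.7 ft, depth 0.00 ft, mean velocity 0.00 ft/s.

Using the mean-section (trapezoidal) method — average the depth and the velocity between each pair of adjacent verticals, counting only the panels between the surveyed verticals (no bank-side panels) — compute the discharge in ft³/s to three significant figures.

669 ft³/s

Panel 1-2: Δb = 25 ft, d̄ = (0.00+3.62)/2 = 1.81, v̄ = (0.00+2.87)/2 = 1.435 → q = 25×1.81×1.435 = 64.93 ft³/s
Panel 2-3: Δb = 7.6 ft, d̄ = (3.62+4.27)/2 = 3.945, v̄ = (2.87+3.55)/2 = 3.21 → q = 7.6×3.945×3.21 = 96.24 ft³/s
Panel 3-4: Δb = 22.8 ft, d̄ = (4.27+5.17)/2 = 4.72, v̄ = (3.55+3.15)/2 = 3.35 → q = 22.8×4.72×3.35 = 360.5 ft³/s
Panel 4-5: Δb = 7.1 ft, d̄ = (5.17+4.37)/2 = 4.77, v̄ = (3.15+2.90)/2 = 3.025 → q = 7.1×4.77×3.025 = 102.4 ft³/s
Panel 5-6: Δb = 14.2 ft, d̄ = (4.37+0.00)/2 = 2.185, v̄ = (2.90+0.00)/2 = 1.45 → q = 14.2×2.185×1.45 = 44.99 ft³/s
Q = Σ q = 669.1 ft³/s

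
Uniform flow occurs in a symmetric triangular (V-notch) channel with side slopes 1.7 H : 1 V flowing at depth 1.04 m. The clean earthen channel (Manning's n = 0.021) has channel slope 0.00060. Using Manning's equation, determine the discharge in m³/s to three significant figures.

1.26 m³/s

A = z·y² = 1.7×1.04² = 1.839 m²
P = 2y√(1+z²) = 2×1.04×√(1+1.7²) = 4.102 m
R = A/P = 1.839/4.102 = 0.4482 m
Q = (1/n)·A·R^(2/3)·S^(1/2) = (1/0.021) × 1.839 × 0.4482^(2/3) × 0.00060^(1/2) = 1.256 m³/s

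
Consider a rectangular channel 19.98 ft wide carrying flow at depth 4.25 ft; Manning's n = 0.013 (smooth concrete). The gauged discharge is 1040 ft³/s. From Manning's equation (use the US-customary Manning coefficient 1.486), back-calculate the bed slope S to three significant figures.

A = b·y = 19.98 × 4.25 = 84.92 ft²
P = b + 2y = 19.98 + 2×4.25 = 28.48 ft
R = A/P = 84.92/28.48 = 2.982 ft
S = (Q·n / (1.486·A·R^(2/3)))² = (1040×0.013 / (1.486×84.92×2.072))² = 0.002675

0.00268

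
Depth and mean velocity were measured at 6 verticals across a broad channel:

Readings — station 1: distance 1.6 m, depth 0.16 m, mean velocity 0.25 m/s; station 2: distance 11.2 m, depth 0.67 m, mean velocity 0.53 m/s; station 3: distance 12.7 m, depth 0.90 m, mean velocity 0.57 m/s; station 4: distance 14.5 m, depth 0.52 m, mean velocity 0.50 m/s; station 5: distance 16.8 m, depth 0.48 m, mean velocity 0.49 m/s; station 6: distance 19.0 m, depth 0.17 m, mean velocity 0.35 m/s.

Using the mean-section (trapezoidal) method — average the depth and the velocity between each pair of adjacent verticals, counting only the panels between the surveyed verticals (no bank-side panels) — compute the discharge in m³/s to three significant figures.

Panel 1-2: Δb = 9.6 m, d̄ = (0.16+0.67)/2 = 0.415, v̄ = (0.25+0.53)/2 = 0.39 → q = 9.6×0.415×0.39 = 1.554 m³/s
Panel 2-3: Δb = 1.5 m, d̄ = (0.67+0.90)/2 = 0.785, v̄ = (0.53+0.57)/2 = 0.55 → q = 1.5×0.785×0.55 = 0.6476 m³/s
Panel 3-4: Δb = 1.8 m, d̄ = (0.90+0.52)/2 = 0.71, v̄ = (0.57+0.50)/2 = 0.535 → q = 1.8×0.71×0.535 = 0.6837 m³/s
Panel 4-5: Δb = 2.3 m, d̄ = (0.52+0.48)/2 = 0.5, v̄ = (0.50+0.49)/2 = 0.495 → q = 2.3×0.5×0.495 = 0.5693 m³/s
Panel 5-6: Δb = 2.2 m, d̄ = (0.48+0.17)/2 = 0.325, v̄ = (0.49+0.35)/2 = 0.42 → q = 2.2×0.325×0.42 = 0.3003 m³/s
Q = Σ q = 3.755 m³/s

3.75 m³/s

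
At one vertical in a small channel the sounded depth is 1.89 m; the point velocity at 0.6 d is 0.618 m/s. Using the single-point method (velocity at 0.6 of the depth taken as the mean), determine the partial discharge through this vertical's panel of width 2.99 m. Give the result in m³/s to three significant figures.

v̄ = v₀.₆ = 0.618 m/s
q = v̄ × d × w = 0.6180 × 1.89 × 2.99 = 3.492 m³/s

3.49 m³/s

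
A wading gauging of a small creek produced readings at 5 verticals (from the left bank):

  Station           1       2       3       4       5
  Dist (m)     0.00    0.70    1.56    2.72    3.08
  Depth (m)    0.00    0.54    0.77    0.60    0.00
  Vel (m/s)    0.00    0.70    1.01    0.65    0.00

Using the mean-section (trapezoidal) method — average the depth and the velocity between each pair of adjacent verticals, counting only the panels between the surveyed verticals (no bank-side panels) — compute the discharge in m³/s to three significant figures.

Panel 1-2: Δb = 0.7 m, d̄ = (0.00+0.54)/2 = 0.27, v̄ = (0.00+0.70)/2 = 0.35 → q = 0.7×0.27×0.35 = 0.06615 m³/s
Panel 2-3: Δb = 0.86 m, d̄ = (0.54+0.77)/2 = 0.655, v̄ = (0.70+1.01)/2 = 0.855 → q = 0.86×0.655×0.855 = 0.4816 m³/s
Panel 3-4: Δb = 1.16 m, d̄ = (0.77+0.60)/2 = 0.685, v̄ = (1.01+0.65)/2 = 0.83 → q = 1.16×0.685×0.83 = 0.6595 m³/s
Panel 4-5: Δb = 0.36 m, d̄ = (0.60+0.00)/2 = 0.3, v̄ = (0.65+0.00)/2 = 0.325 → q = 0.36×0.3×0.325 = 0.03510 m³/s
Q = Σ q = 1.242 m³/s

1.24 m³/s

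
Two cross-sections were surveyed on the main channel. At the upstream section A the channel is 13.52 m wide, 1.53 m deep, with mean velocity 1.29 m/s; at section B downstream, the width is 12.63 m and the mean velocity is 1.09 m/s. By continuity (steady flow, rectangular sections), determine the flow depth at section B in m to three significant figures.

1.94 m

Q = A₁V₁ = (13.52×1.53) × 1.29 = 26.68 m³/s
d₂ = Q/(b₂ V₂) = 26.68/(12.63×1.09) = 1.938 m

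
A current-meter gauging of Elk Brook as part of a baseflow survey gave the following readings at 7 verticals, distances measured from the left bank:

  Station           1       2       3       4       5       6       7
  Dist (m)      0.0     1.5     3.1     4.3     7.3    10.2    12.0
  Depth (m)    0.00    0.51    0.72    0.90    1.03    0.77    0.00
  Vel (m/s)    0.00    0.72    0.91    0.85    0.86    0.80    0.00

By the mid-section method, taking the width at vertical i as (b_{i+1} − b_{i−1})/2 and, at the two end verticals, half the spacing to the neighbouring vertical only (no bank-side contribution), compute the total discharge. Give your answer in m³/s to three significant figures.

7.15 m³/s

w_2 = (3.1 − 0.0)/2 = 1.55 m; q_2 = 0.72 × 0.51 × 1.55 = 0.5692 m³/s
w_3 = (4.3 − 1.5)/2 = 1.4 m; q_3 = 0.91 × 0.72 × 1.4 = 0.9173 m³/s
w_4 = (7.3 − 3.1)/2 = 2.1 m; q_4 = 0.85 × 0.90 × 2.1 = 1.607 m³/s
w_5 = (10.2 − 4.3)/2 = 2.95 m; q_5 = 0.86 × 1.03 × 2.95 = 2.613 m³/s
w_6 = (12.0 − 7.3)/2 = 2.35 m; q_6 = 0.80 × 0.77 × 2.35 = 1.448 m³/s
Stations 1, 7 contribute zero (depth or velocity is 0).
Q = Σ qᵢ = 7.154 m³/s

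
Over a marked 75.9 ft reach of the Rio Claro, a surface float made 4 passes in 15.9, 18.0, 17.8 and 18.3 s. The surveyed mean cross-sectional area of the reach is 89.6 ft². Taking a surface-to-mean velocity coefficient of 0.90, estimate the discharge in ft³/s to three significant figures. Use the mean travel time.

350 ft³/s

t̄ = (15.9 + 18.0 + 17.8 + 18.3) / 4 = 17.5 s
v_surface = L / t̄ = 75.9 / 17.5 = 4.337 ft/s
v_mean = 0.90 × 4.337 = 3.903 ft/s
Q = A × v_mean = 89.6 × 3.903 = 349.7 ft³/s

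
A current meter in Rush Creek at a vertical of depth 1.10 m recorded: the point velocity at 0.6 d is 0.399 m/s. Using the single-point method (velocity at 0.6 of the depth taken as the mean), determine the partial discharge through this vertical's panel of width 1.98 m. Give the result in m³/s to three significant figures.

v̄ = v₀.₆ = 0.399 m/s
q = v̄ × d × w = 0.3990 × 1.10 × 1.98 = 0.8690 m³/s

0.869 m³/s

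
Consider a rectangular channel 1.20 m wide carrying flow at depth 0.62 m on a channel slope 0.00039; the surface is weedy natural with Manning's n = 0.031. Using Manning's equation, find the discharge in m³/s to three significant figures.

0.215 m³/s

A = b·y = 1.20 × 0.62 = 0.7440 m²
P = b + 2y = 1.20 + 2×0.62 = 2.440 m
R = A/P = 0.7440/2.440 = 0.3049 m
Q = (1/n)·A·R^(2/3)·S^(1/2) = (1/0.031) × 0.7440 × 0.3049^(2/3) × 0.00039^(1/2) = 0.2147 m³/s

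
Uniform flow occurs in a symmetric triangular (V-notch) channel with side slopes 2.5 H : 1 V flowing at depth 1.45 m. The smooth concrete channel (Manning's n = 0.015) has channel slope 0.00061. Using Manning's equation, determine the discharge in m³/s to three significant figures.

6.65 m³/s

A = z·y² = 2.5×1.45² = 5.256 m²
P = 2y√(1+z²) = 2×1.45×√(1+2.5²) = 7.808 m
R = A/P = 5.256/7.808 = 0.6731 m
Q = (1/n)·A·R^(2/3)·S^(1/2) = (1/0.015) × 5.256 × 0.6731^(2/3) × 0.00061^(1/2) = 6.647 m³/s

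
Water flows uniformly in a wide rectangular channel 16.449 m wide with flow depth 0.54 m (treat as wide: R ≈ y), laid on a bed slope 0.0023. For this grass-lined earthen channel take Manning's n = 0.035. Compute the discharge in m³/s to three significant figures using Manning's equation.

8.07 m³/s

A = b·y = 16.449 × 0.54 = 8.882 m²
Wide channel: R ≈ y = 0.54 m
Q = (1/n)·A·R^(2/3)·S^(1/2) = (1/0.035) × 8.882 × 0.5400^(2/3) × 0.0023^(1/2) = 8.071 m³/s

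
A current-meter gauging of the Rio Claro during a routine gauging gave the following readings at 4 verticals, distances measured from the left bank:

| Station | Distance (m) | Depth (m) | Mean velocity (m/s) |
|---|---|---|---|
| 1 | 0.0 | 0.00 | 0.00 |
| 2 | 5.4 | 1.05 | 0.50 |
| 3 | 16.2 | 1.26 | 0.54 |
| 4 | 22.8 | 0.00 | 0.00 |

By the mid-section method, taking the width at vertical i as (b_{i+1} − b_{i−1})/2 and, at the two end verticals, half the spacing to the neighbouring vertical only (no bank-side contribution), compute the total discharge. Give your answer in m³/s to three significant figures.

w_2 = (16.2 − 0.0)/2 = 8.1 m; q_2 = 0.50 × 1.05 × 8.1 = 4.253 m³/s
w_3 = (22.8 − 5.4)/2 = 8.7 m; q_3 = 0.54 × 1.26 × 8.7 = 5.919 m³/s
Stations 1, 4 contribute zero (depth or velocity is 0).
Q = Σ qᵢ = 10.17 m³/s

10.2 m³/s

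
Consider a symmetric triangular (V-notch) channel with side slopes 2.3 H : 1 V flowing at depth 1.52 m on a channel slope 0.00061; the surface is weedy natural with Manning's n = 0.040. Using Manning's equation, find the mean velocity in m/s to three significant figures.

0.485 m/s

A = z·y² = 2.3×1.52² = 5.314 m²
P = 2y√(1+z²) = 2×1.52×√(1+2.3²) = 7.624 m
R = A/P = 5.314/7.624 = 0.6970 m
Q = (1/n)·A·R^(2/3)·S^(1/2) = (1/0.040) × 5.314 × 0.6970^(2/3) × 0.00061^(1/2) = 2.579 m³/s
V = Q/A = 2.579/5.314 = 0.4854 m/s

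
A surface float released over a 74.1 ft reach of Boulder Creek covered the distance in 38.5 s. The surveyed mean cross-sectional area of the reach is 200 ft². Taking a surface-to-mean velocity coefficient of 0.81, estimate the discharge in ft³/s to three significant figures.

v_surface = L / t̄ = 74.1 / 38.5 = 1.925 ft/s
v_mean = 0.81 × 1.925 = 1.559 ft/s
Q = A × v_mean = 200 × 1.559 = 311.8 ft³/s

312 ft³/s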